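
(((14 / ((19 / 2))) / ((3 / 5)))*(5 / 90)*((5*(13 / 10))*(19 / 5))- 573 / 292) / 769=11101 / 6062796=0.00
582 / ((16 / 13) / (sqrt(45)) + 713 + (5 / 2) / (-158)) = 315120212180280 / 386040739394309 - 36264503808 * sqrt(5) / 386040739394309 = 0.82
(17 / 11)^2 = 289 / 121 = 2.39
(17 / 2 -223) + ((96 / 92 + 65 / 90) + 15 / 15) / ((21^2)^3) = -3808144421009 / 17753587047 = -214.50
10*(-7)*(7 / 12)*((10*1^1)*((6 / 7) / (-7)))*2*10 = 1000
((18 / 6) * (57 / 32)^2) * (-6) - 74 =-67129 / 512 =-131.11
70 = 70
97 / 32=3.03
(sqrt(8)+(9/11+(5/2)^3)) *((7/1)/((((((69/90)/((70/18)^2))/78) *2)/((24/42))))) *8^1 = 10192000 *sqrt(2)/207+921739000/2277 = 474435.36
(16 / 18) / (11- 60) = -8 / 441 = -0.02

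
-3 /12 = -1 /4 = -0.25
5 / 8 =0.62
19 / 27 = 0.70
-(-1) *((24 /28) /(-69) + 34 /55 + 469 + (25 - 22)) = 4184924 /8855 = 472.61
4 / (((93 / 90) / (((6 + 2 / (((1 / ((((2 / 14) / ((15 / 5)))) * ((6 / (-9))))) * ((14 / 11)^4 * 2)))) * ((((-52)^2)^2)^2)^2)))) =103543016554703202270012335655485440 / 1563051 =66244170250812802826019330000.00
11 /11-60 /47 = -13 /47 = -0.28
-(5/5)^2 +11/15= -4/15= -0.27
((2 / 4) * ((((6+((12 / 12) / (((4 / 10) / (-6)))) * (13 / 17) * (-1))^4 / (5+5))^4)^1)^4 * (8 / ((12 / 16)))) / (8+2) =60157738507303292007392981252107387122603905160360544698747001500872012642340609039859945115747425237488682855975028593213506162868703665327899068668532883627 / 35043783253756620332258285424944397512524327498529703299049119797603636309152006250000000000000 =1716645091418732826276626000000000000000000000000000000000000000.00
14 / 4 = 7 / 2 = 3.50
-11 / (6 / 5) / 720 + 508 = 438901 / 864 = 507.99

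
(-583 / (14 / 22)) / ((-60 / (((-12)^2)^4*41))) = 269181850653.26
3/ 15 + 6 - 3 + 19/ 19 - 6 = -9/ 5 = -1.80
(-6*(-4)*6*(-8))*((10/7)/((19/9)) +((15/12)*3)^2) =-2258280/133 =-16979.55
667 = 667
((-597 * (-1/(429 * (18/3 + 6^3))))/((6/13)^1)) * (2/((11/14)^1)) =1393/40293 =0.03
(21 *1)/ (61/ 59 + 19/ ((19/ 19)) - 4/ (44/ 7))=13629/ 12589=1.08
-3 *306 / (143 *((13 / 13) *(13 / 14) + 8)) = -12852 / 17875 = -0.72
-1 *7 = -7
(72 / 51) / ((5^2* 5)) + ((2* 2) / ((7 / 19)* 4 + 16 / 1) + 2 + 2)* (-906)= -675760758 / 176375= -3831.39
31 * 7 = 217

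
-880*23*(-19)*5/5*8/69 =133760/3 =44586.67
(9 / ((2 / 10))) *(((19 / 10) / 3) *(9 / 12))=171 / 8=21.38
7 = 7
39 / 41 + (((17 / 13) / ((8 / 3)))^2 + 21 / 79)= 51061311 / 35033024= 1.46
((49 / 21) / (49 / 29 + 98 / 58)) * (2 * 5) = 145 / 21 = 6.90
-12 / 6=-2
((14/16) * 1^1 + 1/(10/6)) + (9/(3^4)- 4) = -869/360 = -2.41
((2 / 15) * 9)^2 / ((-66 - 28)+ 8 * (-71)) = -18 / 8275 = -0.00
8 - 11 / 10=69 / 10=6.90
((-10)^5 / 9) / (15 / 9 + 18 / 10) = -125000 / 39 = -3205.13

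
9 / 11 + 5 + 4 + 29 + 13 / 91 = 3000 / 77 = 38.96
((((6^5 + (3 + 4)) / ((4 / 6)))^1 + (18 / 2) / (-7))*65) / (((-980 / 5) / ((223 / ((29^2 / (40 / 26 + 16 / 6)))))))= -2490324625 / 576926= -4316.54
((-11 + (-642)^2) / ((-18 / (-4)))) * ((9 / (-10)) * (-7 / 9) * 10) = 5770142 / 9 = 641126.89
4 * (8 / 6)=16 / 3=5.33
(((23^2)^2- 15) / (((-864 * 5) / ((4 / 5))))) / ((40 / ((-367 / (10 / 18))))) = 51348071 / 60000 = 855.80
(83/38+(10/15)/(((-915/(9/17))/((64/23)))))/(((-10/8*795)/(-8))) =52764272/3002244625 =0.02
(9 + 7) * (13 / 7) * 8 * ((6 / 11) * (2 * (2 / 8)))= 4992 / 77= 64.83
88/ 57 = 1.54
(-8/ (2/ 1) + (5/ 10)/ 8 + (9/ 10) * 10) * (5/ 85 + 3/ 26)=6237/ 7072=0.88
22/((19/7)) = 154/19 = 8.11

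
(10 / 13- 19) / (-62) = 237 / 806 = 0.29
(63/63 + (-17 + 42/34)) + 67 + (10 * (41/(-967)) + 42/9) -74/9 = 7139486/147951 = 48.26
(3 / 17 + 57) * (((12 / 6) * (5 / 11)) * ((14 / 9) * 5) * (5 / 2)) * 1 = 189000 / 187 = 1010.70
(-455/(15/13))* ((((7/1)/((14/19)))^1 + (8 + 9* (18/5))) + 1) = -602147/30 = -20071.57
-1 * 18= -18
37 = 37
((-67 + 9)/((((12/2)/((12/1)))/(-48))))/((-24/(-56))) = 12992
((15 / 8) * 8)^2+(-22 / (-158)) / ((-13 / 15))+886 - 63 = 1076131 / 1027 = 1047.84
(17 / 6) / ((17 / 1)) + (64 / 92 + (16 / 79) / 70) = 330139 / 381570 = 0.87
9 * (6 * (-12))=-648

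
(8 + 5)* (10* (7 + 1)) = 1040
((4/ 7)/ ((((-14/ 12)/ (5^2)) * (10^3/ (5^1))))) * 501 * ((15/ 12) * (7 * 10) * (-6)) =112725/ 7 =16103.57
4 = 4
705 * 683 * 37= 17816055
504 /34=252 /17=14.82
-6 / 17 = -0.35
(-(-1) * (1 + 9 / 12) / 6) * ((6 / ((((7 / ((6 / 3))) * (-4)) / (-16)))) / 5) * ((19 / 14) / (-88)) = -19 / 3080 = -0.01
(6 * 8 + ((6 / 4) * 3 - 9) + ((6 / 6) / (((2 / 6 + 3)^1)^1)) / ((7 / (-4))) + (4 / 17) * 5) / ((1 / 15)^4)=2253067.75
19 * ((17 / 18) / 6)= 323 / 108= 2.99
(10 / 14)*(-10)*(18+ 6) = -1200 / 7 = -171.43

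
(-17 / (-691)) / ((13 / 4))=0.01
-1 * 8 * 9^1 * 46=-3312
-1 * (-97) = 97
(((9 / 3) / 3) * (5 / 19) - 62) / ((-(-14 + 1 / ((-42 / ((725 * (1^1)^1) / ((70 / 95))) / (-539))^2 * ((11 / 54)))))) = 9384 / 118973639747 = 0.00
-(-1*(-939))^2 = -881721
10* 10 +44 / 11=104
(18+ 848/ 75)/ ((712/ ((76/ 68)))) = 20881/ 453900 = 0.05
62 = 62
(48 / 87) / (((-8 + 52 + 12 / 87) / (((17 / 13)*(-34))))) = -0.56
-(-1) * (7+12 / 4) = 10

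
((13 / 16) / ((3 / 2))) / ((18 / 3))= 13 / 144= 0.09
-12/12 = -1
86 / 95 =0.91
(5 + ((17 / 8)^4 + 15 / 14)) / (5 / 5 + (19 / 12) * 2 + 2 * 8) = 2276181 / 1734656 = 1.31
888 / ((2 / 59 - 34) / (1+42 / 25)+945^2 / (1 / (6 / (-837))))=-0.14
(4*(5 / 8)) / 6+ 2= 29 / 12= 2.42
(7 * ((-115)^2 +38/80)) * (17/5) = 62953261/200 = 314766.30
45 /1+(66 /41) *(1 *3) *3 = 2439 /41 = 59.49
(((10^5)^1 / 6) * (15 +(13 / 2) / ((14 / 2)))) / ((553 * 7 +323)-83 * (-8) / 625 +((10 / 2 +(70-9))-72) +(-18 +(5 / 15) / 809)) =2818859375000 / 44288866321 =63.65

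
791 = 791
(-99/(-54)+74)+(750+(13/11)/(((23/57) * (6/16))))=1265471/1518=833.64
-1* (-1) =1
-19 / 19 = -1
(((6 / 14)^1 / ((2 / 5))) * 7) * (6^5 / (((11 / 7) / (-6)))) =-2449440 / 11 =-222676.36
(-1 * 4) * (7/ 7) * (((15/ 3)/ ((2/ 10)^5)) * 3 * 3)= -562500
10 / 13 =0.77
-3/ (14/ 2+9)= -3/ 16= -0.19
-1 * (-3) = 3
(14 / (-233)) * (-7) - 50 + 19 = -7125 / 233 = -30.58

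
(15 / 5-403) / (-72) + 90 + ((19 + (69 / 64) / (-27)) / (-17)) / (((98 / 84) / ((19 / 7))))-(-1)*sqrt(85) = 102.18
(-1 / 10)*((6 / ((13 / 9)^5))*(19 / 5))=-3365793 / 9282325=-0.36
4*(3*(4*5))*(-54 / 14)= -925.71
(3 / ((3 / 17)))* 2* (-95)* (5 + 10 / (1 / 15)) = -500650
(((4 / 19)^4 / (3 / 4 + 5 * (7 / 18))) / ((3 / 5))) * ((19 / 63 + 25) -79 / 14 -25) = -1722880 / 265463877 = -0.01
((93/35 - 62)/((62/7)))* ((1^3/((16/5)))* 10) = -335/16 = -20.94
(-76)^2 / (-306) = -2888 / 153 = -18.88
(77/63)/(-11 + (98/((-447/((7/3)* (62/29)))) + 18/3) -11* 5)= -47531/2375872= -0.02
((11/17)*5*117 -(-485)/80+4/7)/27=733351/51408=14.27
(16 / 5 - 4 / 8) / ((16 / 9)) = 243 / 160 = 1.52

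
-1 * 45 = -45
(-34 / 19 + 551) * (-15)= -156525 / 19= -8238.16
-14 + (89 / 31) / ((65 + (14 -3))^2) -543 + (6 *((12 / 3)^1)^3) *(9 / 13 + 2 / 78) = -654806635 / 2327728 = -281.31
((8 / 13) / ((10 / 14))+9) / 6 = 641 / 390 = 1.64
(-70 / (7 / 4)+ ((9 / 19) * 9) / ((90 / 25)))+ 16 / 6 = -4121 / 114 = -36.15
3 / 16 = 0.19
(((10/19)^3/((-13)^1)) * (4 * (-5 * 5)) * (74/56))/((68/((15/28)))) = 1734375/148552222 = 0.01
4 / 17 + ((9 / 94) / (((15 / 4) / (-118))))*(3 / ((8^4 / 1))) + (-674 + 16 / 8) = -2748117827 / 4090880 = -671.77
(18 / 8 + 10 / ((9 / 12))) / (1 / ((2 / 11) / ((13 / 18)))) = 51 / 13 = 3.92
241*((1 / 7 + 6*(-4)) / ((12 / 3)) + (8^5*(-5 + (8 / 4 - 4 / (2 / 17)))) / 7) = -166972753 / 4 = -41743188.25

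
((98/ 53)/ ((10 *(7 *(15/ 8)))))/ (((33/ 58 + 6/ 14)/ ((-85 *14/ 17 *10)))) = -636608/ 64395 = -9.89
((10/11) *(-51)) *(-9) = 4590/11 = 417.27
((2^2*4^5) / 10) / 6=1024 / 15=68.27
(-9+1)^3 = -512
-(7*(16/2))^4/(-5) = 9834496/5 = 1966899.20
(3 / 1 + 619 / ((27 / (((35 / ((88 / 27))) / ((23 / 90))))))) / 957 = 325987 / 322828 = 1.01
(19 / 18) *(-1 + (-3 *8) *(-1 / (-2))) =-247 / 18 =-13.72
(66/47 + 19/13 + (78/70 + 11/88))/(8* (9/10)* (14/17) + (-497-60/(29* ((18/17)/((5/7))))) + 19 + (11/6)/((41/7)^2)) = -0.01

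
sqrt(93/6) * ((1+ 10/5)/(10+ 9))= 3 * sqrt(62)/38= 0.62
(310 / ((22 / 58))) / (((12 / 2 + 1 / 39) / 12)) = 841464 / 517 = 1627.59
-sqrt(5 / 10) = -sqrt(2) / 2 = -0.71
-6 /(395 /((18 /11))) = -108 /4345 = -0.02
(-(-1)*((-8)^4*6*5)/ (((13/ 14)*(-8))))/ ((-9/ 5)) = 358400/ 39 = 9189.74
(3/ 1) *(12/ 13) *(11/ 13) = 2.34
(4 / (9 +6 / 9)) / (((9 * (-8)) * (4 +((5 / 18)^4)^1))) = -0.00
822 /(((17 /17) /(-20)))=-16440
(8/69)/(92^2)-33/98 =-602242/1788549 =-0.34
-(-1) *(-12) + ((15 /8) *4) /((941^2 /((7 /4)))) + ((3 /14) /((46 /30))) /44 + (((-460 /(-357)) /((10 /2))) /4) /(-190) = -182305430161469 /15195730586190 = -12.00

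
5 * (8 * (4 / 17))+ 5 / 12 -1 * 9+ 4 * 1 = 985 / 204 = 4.83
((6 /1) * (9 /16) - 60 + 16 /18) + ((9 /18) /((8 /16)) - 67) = -8765 /72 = -121.74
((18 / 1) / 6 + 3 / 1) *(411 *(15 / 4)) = 18495 / 2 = 9247.50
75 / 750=1 / 10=0.10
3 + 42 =45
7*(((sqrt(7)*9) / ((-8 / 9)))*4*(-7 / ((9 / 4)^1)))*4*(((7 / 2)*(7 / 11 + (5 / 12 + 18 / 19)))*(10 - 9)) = 5162493*sqrt(7) / 209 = 65352.50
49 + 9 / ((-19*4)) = 3715 / 76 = 48.88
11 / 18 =0.61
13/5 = 2.60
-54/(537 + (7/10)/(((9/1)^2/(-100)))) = -4374/43427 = -0.10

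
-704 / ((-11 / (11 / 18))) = 352 / 9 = 39.11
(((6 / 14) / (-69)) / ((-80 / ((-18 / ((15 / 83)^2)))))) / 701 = -6889 / 112861000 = -0.00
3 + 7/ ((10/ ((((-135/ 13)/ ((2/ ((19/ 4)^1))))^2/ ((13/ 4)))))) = 9421827/ 70304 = 134.02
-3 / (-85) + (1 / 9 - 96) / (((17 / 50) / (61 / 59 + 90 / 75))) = -28434257 / 45135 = -629.98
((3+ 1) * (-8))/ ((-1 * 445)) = 32/ 445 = 0.07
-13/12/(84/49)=-91/144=-0.63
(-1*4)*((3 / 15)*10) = -8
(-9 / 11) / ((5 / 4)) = -36 / 55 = -0.65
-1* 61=-61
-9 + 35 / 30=-47 / 6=-7.83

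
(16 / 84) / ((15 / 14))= 8 / 45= 0.18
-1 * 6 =-6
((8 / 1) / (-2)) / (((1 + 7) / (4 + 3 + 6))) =-13 / 2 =-6.50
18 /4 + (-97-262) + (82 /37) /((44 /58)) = -286185 /814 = -351.58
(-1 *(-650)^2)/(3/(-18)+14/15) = -12675000/23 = -551086.96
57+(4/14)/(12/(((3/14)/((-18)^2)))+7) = 57.00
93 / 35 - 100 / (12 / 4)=-3221 / 105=-30.68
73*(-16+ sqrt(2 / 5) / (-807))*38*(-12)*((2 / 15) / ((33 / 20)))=88768*sqrt(10) / 133155+ 1420288 / 33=43041.14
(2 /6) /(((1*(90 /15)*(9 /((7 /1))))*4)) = 7 /648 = 0.01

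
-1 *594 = -594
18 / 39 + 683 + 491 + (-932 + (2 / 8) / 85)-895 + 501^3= 555818750213 / 4420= 125750848.46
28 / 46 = 14 / 23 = 0.61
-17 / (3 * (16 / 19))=-323 / 48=-6.73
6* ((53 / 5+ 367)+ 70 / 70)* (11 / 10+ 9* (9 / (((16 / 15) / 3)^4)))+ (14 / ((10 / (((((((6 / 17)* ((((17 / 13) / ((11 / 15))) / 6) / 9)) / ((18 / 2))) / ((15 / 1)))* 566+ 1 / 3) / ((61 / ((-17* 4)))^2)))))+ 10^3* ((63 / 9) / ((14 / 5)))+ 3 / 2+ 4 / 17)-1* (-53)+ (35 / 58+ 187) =200494414666087244441753 / 17406745885900800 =11518201.96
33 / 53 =0.62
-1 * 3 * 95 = -285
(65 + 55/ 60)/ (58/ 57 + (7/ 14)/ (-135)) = 96615/ 1486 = 65.02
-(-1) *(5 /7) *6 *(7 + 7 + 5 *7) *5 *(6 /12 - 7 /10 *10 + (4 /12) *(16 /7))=-6025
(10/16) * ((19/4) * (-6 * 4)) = -285/4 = -71.25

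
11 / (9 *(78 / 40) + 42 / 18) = 660 / 1193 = 0.55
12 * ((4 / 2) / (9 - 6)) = 8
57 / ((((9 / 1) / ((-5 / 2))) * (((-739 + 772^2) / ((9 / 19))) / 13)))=-13 / 79366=-0.00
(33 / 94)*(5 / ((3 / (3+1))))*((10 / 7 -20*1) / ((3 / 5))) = -71500 / 987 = -72.44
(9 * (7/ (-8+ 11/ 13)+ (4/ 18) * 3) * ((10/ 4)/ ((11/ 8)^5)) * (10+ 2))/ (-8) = 10690560/ 4992581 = 2.14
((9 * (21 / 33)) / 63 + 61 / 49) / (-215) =-0.01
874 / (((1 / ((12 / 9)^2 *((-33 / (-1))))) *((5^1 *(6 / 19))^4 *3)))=1252906094 / 455625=2749.86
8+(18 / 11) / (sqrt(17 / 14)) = 18 *sqrt(238) / 187+8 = 9.48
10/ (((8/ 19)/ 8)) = 190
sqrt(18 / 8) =3 / 2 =1.50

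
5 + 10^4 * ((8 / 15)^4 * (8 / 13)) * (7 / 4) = 922769 / 1053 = 876.32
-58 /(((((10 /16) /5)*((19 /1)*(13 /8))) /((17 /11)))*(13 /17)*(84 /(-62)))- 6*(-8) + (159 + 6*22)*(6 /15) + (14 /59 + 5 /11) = 41029569293 /218813595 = 187.51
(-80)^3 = -512000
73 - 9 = 64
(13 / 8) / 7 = 13 / 56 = 0.23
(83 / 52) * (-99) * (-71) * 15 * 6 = 26253315 / 26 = 1009742.88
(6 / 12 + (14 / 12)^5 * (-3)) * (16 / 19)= -15511 / 3078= -5.04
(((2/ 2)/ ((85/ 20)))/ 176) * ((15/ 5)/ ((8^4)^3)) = 3/ 51402168598528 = 0.00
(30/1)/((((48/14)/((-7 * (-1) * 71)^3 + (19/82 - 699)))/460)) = 40517853635175/82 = 494120166282.62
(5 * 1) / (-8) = -5 / 8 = -0.62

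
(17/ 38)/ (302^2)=17/ 3465752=0.00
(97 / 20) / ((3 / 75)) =485 / 4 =121.25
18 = 18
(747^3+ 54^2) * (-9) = -3751520751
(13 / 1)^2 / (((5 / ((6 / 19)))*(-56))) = -0.19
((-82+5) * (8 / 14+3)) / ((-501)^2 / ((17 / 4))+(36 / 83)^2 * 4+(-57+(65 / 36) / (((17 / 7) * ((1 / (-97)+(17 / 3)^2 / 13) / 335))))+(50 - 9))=-30220665200 / 6499647986731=-0.00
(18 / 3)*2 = 12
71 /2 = 35.50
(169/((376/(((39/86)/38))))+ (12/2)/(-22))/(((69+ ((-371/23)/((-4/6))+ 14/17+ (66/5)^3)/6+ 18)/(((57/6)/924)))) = -176624621625/30488213405160896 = -0.00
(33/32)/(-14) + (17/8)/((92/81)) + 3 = 49431/10304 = 4.80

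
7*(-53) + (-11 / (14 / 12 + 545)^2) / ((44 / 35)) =-3984068774 / 10738729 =-371.00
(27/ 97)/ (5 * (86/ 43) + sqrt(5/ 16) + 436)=192672/ 308717147 - 108 * sqrt(5)/ 308717147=0.00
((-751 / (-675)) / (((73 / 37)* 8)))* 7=194509 / 394200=0.49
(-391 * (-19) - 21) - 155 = 7253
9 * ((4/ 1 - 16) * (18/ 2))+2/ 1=-970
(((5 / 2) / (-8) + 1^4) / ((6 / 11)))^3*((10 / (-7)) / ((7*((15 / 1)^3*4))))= -1771561 / 58525286400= -0.00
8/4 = 2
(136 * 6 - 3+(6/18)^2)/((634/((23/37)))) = 84157/105561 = 0.80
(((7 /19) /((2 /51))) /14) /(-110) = -51 /8360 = -0.01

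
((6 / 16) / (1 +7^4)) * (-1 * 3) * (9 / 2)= -81 / 38432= -0.00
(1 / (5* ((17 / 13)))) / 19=13 / 1615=0.01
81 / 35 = 2.31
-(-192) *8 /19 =1536 /19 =80.84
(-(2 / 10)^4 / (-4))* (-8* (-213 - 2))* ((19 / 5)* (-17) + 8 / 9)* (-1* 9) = 246562 / 625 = 394.50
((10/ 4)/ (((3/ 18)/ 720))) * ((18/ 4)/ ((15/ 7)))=22680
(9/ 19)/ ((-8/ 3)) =-27/ 152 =-0.18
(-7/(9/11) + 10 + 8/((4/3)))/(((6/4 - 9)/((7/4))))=-469/270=-1.74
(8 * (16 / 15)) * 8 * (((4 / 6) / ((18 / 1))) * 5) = 1024 / 81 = 12.64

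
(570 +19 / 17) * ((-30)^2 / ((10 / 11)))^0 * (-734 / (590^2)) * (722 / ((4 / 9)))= -11576846547 / 5917700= -1956.31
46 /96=0.48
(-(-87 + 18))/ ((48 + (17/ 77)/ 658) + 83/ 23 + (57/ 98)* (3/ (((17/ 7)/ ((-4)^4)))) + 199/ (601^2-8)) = 70531602604386/ 240770721689569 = 0.29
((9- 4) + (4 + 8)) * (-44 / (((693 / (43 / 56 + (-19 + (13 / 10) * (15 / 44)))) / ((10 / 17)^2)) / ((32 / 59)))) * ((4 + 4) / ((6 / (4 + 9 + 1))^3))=981836800 / 2681019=366.22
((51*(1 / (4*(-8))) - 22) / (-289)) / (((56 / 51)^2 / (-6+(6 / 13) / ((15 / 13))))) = -1359 / 3584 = -0.38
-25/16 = -1.56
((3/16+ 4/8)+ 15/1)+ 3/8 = 257/16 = 16.06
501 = 501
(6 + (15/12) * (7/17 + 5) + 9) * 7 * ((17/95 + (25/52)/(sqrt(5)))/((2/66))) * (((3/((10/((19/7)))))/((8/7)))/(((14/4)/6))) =10989/10 + 1043955 * sqrt(5)/1768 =2419.24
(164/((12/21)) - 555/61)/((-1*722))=-8476/22021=-0.38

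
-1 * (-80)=80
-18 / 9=-2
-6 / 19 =-0.32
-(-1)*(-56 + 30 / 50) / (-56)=277 / 280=0.99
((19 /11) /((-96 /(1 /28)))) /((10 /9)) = -57 /98560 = -0.00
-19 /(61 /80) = -1520 /61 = -24.92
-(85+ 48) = -133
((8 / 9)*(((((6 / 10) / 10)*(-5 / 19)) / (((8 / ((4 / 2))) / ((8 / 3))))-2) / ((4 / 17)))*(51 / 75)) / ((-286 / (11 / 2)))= 55199 / 555750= 0.10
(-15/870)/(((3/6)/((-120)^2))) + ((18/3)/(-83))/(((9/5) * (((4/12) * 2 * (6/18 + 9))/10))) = -16734975/33698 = -496.62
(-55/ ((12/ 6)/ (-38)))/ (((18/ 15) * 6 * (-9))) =-16.13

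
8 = 8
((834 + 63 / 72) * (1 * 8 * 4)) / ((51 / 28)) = 748048 / 51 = 14667.61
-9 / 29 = -0.31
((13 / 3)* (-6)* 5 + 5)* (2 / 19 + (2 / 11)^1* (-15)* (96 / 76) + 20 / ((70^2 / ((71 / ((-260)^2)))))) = 11560261161 / 27691664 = 417.46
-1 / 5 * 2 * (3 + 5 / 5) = -8 / 5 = -1.60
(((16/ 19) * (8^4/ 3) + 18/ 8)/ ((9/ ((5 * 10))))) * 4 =13132850/ 513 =25600.10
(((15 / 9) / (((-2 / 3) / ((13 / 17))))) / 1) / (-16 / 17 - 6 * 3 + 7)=65 / 406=0.16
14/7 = 2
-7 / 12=-0.58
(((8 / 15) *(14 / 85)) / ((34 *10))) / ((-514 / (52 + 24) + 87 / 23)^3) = -0.00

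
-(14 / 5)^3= -2744 / 125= -21.95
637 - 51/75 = 636.32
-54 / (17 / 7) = -22.24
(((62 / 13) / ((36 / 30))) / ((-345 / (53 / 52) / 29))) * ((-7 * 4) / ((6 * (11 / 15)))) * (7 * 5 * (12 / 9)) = 116735150 / 1154439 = 101.12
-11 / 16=-0.69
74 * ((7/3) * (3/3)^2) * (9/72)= 259/12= 21.58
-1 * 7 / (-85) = 7 / 85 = 0.08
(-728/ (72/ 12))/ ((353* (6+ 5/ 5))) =-52/ 1059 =-0.05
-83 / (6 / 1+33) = -83 / 39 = -2.13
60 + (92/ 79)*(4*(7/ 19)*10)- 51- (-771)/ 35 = 48.19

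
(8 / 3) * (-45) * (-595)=71400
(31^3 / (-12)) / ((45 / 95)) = -566029 / 108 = -5241.01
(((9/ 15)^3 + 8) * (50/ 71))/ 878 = 1027/ 155845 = 0.01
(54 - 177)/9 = -41/3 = -13.67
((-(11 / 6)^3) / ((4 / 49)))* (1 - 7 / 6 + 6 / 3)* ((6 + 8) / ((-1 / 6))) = 5021863 / 432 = 11624.68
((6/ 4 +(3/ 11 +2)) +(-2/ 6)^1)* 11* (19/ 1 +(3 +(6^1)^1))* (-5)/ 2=-7945/ 3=-2648.33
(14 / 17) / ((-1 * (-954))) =7 / 8109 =0.00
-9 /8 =-1.12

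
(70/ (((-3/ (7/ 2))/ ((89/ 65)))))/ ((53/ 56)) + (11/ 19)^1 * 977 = 17573945/ 39273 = 447.48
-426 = -426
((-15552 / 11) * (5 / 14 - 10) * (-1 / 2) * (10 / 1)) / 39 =-1749600 / 1001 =-1747.85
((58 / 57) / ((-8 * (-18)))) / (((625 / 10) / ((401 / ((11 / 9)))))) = 11629 / 313500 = 0.04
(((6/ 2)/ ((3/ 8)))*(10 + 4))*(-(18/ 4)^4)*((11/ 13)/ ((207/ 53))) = -2975049/ 299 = -9950.00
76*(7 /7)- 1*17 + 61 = 120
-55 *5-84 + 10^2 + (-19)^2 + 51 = 153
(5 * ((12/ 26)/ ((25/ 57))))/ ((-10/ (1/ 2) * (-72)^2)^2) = 19/ 38817792000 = 0.00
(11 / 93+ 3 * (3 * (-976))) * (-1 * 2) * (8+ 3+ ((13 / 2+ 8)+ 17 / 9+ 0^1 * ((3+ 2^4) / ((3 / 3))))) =402732193 / 837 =481161.52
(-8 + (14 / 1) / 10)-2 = -43 / 5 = -8.60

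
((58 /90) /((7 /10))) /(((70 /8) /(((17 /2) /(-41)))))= -1972 /90405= -0.02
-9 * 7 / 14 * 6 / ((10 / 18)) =-243 / 5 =-48.60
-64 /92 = -16 /23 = -0.70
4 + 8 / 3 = 20 / 3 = 6.67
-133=-133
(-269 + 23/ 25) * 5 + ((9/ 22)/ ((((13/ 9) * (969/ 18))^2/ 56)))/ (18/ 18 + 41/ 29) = -259967073354/ 193947611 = -1340.40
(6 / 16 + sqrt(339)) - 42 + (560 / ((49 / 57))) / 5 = sqrt(339) + 4965 / 56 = 107.07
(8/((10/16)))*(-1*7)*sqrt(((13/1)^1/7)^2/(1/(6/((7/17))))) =-832*sqrt(714)/35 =-635.19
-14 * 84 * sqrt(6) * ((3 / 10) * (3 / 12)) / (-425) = 441 * sqrt(6) / 2125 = 0.51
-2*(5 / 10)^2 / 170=-1 / 340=-0.00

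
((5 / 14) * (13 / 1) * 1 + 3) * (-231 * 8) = -14124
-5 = -5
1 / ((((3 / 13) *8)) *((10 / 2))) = 13 / 120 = 0.11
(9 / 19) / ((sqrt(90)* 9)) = sqrt(10) / 570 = 0.01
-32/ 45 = -0.71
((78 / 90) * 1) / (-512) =-13 / 7680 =-0.00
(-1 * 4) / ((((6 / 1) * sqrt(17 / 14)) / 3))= -2 * sqrt(238) / 17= -1.81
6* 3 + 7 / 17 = 313 / 17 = 18.41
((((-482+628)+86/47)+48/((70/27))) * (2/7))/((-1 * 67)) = -547272/771505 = -0.71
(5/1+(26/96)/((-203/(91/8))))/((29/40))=277555/40368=6.88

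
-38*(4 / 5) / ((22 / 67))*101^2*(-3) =155830476 / 55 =2833281.38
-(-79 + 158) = -79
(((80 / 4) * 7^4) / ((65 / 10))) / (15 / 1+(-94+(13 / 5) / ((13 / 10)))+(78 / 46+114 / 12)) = -4417840 / 39351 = -112.27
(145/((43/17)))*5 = 12325/43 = 286.63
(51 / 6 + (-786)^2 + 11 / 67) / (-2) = -82785825 / 268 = -308902.33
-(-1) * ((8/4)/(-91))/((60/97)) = -97/2730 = -0.04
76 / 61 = 1.25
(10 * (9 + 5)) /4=35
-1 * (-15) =15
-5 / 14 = -0.36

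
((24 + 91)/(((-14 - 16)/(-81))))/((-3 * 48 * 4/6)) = -207/64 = -3.23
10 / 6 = 5 / 3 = 1.67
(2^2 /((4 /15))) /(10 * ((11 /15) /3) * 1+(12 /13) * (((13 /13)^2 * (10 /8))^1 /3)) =1755 /331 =5.30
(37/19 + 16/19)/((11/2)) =106/209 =0.51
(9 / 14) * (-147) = -189 / 2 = -94.50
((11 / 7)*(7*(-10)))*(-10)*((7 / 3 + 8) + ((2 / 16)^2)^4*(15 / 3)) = 143025770525 / 12582912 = 11366.67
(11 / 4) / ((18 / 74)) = 407 / 36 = 11.31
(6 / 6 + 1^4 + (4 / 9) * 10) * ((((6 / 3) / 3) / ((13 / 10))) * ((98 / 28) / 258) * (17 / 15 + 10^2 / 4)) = 159152 / 135837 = 1.17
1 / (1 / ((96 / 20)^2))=576 / 25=23.04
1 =1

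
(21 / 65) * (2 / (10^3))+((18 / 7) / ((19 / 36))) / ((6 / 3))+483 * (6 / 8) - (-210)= 1242041709 / 2161250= 574.69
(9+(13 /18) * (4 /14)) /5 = 116 /63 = 1.84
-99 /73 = -1.36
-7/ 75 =-0.09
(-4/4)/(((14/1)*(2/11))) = -11/28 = -0.39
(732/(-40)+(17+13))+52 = 637/10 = 63.70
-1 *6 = -6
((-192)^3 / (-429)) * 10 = 23592960 / 143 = 164985.73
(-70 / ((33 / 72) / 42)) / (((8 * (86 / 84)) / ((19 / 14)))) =-502740 / 473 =-1062.88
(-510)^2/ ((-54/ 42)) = -202300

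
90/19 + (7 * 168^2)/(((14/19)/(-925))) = -4712349510/19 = -248018395.26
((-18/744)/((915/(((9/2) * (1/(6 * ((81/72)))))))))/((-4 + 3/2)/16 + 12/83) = 1328/879315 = 0.00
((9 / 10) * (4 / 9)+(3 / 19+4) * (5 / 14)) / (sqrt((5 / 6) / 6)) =7521 * sqrt(5) / 3325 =5.06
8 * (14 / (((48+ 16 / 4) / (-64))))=-1792 / 13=-137.85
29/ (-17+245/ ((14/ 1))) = 58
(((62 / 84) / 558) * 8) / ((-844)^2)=1 / 67315752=0.00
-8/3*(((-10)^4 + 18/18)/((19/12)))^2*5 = -192038401920/361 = -531962332.19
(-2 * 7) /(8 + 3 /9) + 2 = 8 /25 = 0.32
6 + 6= 12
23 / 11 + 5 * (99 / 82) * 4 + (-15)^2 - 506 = -114898 / 451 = -254.76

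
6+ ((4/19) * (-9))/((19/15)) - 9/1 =-1623/361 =-4.50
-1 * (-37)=37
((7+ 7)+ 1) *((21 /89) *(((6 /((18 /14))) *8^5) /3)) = 16056320 /89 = 180408.09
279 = 279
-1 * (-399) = 399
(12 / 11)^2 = 1.19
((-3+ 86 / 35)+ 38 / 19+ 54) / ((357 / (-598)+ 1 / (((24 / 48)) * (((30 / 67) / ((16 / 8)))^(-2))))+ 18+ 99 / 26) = 868410517 / 333710860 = 2.60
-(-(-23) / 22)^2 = -529 / 484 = -1.09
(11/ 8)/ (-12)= -11/ 96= -0.11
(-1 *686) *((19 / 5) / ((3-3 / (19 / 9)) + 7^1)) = -247646 / 815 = -303.86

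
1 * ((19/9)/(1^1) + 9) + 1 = 109/9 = 12.11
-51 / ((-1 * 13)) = 51 / 13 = 3.92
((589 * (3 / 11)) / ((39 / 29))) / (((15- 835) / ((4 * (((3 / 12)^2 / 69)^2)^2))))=-17081 / 43547797233008640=-0.00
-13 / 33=-0.39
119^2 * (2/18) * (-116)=-1642676/9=-182519.56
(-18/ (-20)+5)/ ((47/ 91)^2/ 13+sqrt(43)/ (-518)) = 3614164948121* sqrt(43)/ 82755232965+38415572365534/ 82755232965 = 750.59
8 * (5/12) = 10/3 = 3.33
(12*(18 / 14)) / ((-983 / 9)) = -972 / 6881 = -0.14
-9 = -9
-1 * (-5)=5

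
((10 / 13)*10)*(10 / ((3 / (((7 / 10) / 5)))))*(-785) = -109900 / 39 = -2817.95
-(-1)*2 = 2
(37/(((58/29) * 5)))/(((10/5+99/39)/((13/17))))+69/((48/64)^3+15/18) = 134384413/2417230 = 55.59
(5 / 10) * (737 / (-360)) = -737 / 720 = -1.02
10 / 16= 5 / 8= 0.62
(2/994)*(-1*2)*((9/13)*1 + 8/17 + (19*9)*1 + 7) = -79190/109837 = -0.72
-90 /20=-9 /2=-4.50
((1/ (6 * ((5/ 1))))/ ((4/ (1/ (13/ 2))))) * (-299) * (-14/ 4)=1.34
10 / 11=0.91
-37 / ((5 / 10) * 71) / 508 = -37 / 18034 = -0.00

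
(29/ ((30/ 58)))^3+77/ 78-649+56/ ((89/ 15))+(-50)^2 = 1390958431669/ 7809750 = 178105.37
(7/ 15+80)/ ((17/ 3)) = 71/ 5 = 14.20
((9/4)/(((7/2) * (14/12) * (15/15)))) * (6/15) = 54/245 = 0.22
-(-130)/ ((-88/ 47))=-69.43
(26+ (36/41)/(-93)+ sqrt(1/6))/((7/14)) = sqrt(6)/3+ 66068/1271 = 52.80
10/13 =0.77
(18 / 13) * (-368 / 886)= -3312 / 5759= -0.58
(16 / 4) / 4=1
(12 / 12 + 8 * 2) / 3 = 17 / 3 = 5.67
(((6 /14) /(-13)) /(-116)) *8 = 6 /2639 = 0.00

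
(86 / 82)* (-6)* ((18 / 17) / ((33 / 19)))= -29412 / 7667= -3.84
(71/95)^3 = 357911/857375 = 0.42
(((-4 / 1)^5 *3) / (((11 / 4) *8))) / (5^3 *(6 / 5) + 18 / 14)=-3584 / 3883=-0.92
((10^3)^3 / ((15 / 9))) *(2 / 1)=1200000000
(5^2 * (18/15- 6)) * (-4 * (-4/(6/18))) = -5760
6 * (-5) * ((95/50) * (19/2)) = -1083/2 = -541.50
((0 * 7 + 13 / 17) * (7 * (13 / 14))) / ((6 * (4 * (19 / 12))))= 169 / 1292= 0.13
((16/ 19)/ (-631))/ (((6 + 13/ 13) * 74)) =-8/ 3105151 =-0.00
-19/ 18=-1.06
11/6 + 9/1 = 65/6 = 10.83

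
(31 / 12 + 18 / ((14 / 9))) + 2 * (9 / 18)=1273 / 84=15.15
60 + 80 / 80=61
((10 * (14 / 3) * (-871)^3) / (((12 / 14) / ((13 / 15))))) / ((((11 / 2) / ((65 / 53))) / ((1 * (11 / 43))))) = -109437772627820 / 61533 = -1778521649.00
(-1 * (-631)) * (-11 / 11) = -631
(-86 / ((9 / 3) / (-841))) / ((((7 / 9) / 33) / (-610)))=-623966734.29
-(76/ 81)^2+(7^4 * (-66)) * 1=-1039701202/ 6561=-158466.88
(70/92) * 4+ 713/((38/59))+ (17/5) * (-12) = 4672709/4370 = 1069.27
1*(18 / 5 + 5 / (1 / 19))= 493 / 5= 98.60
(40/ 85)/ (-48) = -1/ 102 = -0.01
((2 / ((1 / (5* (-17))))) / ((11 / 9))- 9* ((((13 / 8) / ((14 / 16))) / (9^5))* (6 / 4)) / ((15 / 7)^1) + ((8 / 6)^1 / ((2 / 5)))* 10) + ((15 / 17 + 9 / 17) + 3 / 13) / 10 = -1684194583 / 15949791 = -105.59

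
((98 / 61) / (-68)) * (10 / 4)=-245 / 4148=-0.06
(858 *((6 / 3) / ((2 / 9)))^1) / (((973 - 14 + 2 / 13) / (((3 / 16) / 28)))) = 150579 / 2793056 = 0.05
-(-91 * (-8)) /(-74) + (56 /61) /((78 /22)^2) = 34022996 /3432897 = 9.91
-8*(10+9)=-152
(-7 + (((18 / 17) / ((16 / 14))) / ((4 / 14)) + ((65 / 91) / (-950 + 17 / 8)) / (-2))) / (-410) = 27121671 / 2959796560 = 0.01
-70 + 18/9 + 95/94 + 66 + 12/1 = 11.01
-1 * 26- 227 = -253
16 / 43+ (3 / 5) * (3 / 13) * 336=46.90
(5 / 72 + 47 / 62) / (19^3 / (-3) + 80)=-1847 / 4924536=-0.00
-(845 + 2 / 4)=-1691 / 2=-845.50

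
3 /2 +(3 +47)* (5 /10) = 53 /2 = 26.50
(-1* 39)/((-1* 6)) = 13/2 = 6.50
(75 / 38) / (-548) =-75 / 20824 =-0.00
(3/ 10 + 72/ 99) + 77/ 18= 2626/ 495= 5.31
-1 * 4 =-4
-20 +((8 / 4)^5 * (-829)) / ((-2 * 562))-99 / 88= 5567 / 2248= 2.48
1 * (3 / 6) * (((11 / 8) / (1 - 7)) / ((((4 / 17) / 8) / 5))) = -935 / 48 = -19.48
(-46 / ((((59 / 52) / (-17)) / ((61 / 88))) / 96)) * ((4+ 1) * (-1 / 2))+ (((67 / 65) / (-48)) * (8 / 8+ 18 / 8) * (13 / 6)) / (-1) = -428630525921 / 3738240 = -114661.05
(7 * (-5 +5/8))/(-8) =245/64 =3.83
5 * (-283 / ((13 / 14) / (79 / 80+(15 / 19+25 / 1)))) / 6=-26876227 / 3952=-6800.66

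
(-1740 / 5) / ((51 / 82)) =-559.53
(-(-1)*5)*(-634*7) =-22190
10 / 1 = 10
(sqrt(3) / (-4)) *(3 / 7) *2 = -0.37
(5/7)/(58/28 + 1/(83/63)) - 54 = -176776/3289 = -53.75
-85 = -85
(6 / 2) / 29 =3 / 29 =0.10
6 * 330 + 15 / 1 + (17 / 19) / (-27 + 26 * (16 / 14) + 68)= 18763094 / 9405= 1995.01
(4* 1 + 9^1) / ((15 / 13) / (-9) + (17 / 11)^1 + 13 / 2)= 11154 / 6793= 1.64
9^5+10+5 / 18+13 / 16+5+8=8506525 / 144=59073.09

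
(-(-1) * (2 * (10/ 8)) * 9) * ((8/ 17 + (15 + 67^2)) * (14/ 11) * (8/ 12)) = 85994.44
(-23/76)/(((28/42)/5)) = -345/152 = -2.27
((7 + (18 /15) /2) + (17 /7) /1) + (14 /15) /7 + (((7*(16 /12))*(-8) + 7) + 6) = -5408 /105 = -51.50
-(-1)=1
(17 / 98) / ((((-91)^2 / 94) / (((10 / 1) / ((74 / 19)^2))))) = 1442195 / 1110995522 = 0.00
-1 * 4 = -4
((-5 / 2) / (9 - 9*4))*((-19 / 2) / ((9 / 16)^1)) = -380 / 243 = -1.56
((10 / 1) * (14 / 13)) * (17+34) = 7140 / 13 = 549.23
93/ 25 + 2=143/ 25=5.72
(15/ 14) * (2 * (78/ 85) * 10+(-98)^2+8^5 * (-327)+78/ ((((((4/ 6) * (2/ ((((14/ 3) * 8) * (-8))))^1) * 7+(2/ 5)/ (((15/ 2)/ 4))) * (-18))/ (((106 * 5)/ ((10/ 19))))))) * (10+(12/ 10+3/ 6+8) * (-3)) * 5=3004830791535/ 2737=1097855605.24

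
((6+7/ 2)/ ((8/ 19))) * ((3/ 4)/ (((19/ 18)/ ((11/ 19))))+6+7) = 9683/ 32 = 302.59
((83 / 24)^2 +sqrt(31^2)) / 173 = 24745 / 99648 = 0.25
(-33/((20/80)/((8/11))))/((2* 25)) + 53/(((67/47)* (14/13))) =32.60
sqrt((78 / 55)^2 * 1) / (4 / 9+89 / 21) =4914 / 16225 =0.30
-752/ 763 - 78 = -78.99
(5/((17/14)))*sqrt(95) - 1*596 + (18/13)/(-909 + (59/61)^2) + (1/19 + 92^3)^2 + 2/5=70*sqrt(95)/17 + 24037757652285113277829/39643038110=606355082755.69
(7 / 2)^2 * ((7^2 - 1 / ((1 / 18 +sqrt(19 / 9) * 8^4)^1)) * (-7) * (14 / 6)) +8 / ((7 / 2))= -9448459697917319 / 963951722412 +88510464 * sqrt(19) / 11475615743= -9801.76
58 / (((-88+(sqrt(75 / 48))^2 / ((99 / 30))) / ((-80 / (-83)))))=-1224960 / 1917881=-0.64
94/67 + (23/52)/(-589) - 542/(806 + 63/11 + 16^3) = 143106874523/110781322860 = 1.29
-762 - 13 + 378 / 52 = -19961 / 26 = -767.73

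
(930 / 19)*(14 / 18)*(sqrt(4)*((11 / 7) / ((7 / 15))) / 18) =17050 / 1197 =14.24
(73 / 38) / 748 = 73 / 28424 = 0.00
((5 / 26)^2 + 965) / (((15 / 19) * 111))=275443 / 25012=11.01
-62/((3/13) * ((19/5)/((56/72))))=-28210/513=-54.99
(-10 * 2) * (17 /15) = -68 /3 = -22.67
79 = 79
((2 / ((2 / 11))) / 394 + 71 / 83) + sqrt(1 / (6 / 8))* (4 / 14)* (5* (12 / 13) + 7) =28887 / 32702 + 604* sqrt(3) / 273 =4.72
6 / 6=1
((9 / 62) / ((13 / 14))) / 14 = 9 / 806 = 0.01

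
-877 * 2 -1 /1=-1755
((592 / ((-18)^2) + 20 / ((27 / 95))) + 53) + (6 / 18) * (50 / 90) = 10156 / 81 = 125.38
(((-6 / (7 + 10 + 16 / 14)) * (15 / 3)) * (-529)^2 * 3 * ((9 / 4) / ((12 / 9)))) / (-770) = 68001363 / 22352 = 3042.29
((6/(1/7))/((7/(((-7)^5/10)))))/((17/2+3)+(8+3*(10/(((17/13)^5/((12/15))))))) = -6818153314/17427735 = -391.22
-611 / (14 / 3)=-1833 / 14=-130.93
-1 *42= -42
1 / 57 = 0.02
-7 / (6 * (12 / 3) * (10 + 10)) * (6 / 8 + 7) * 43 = -9331 / 1920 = -4.86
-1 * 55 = -55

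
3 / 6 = 1 / 2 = 0.50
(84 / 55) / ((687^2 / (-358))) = -10024 / 8652765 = -0.00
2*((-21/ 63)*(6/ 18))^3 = -2/ 729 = -0.00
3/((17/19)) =57/17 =3.35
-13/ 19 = -0.68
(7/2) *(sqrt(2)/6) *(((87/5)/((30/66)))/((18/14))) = 15631 *sqrt(2)/900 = 24.56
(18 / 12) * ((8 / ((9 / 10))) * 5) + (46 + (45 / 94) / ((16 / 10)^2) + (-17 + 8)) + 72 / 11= 21917317 / 198528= 110.40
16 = 16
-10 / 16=-5 / 8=-0.62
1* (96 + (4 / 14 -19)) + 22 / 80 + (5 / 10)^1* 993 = 160737 / 280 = 574.06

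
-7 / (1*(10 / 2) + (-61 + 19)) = 7 / 37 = 0.19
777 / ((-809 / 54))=-41958 / 809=-51.86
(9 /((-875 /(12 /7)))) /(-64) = 27 /98000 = 0.00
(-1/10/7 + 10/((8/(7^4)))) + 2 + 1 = 420593/140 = 3004.24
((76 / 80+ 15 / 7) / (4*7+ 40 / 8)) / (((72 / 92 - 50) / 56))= -0.11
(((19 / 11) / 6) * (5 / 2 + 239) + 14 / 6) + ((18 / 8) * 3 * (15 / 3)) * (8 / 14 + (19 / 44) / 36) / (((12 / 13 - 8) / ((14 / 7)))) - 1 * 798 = -731.71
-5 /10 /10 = -1 /20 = -0.05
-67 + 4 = -63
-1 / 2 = -0.50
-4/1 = -4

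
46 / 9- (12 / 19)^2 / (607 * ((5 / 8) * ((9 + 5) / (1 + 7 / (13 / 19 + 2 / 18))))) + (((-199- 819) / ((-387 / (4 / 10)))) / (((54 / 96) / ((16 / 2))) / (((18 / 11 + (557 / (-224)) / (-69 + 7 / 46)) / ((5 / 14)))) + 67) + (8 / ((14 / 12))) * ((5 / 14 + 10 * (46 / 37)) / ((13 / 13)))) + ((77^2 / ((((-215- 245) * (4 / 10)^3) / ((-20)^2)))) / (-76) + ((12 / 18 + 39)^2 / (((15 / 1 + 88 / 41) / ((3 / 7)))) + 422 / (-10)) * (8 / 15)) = 5697002142589645108220731187 / 4948511413734695455702200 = 1151.26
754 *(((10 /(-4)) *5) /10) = -1885 /2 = -942.50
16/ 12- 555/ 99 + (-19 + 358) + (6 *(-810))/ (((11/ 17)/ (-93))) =7687342/ 11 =698849.27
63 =63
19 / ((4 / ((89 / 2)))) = 1691 / 8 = 211.38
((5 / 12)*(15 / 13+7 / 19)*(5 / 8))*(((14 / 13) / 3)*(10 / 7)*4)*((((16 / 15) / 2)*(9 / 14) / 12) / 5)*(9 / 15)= 188 / 67431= 0.00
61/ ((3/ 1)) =61/ 3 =20.33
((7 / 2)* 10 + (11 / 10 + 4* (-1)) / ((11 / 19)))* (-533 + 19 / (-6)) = -10612883 / 660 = -16080.13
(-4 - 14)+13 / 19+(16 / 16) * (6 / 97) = -31799 / 1843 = -17.25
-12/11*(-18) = 216/11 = 19.64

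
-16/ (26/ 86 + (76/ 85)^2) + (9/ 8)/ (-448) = -2545489691/ 175254016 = -14.52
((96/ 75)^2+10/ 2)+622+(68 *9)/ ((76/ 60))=13202581/ 11875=1111.80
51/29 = 1.76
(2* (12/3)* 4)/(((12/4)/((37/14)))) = 592/21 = 28.19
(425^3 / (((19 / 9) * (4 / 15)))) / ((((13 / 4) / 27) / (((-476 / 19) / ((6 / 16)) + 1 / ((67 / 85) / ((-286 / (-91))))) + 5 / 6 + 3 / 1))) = -294152960335078125 / 4402034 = -66822055516.85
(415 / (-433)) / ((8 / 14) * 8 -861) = 581 / 519167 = 0.00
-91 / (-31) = 91 / 31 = 2.94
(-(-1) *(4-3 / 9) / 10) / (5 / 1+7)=11 / 360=0.03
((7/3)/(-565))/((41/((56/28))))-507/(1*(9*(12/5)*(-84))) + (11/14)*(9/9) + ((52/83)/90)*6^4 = 58645988147/5814229680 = 10.09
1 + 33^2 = 1090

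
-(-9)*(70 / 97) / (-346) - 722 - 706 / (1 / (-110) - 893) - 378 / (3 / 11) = -3473585308693 / 1648414411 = -2107.23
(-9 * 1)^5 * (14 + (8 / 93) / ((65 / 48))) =-1673330562 / 2015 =-830437.00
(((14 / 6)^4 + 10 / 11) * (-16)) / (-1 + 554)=-435536 / 492723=-0.88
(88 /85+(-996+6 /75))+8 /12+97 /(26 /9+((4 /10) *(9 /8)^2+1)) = -7844725612 /8069475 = -972.15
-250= -250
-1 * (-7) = 7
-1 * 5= -5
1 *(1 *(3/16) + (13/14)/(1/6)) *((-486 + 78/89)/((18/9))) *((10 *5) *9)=-111891375/178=-628603.23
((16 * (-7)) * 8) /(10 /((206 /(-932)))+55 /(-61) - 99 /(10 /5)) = 11259136 /1201867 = 9.37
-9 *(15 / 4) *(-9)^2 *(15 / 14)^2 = -2460375 / 784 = -3138.23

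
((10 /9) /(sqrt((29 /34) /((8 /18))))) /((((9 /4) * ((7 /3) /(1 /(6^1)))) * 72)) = 0.00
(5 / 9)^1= 5 / 9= 0.56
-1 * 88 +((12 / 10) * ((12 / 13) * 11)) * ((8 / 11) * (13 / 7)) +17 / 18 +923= 537013 / 630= 852.40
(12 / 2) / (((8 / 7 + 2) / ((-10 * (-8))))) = 152.73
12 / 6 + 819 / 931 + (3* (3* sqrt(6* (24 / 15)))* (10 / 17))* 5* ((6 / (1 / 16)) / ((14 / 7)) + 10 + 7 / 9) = 383 / 133 + 21160* sqrt(15) / 17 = 4823.60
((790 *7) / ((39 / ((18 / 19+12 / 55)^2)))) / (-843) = -182308616 / 797833465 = -0.23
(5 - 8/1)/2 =-3/2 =-1.50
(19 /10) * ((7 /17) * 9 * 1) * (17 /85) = 1197 /850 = 1.41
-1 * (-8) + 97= 105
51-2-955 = -906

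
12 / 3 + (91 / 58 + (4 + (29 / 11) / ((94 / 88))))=32813 / 2726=12.04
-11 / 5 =-2.20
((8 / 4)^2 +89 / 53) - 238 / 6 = -5404 / 159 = -33.99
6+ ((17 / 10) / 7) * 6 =261 / 35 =7.46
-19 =-19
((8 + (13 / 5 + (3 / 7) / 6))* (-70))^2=558009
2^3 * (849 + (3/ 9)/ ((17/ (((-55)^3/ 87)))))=28805104/ 4437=6492.02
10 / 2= 5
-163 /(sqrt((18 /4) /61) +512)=-10181632 /31981559 +489 * sqrt(122) /31981559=-0.32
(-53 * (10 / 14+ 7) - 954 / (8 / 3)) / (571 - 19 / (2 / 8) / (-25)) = -536625 / 401828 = -1.34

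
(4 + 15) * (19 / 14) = 361 / 14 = 25.79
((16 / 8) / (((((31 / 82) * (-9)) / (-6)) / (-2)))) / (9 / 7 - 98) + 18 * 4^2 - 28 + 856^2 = 46150165748 / 62961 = 732996.07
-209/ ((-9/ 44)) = 1021.78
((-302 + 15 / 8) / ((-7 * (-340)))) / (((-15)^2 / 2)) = -343 / 306000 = -0.00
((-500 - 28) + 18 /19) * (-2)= 20028 /19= 1054.11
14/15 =0.93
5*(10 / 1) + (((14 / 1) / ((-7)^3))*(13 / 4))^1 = 4887 / 98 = 49.87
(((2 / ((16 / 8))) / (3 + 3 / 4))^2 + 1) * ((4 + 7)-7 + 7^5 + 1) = 450188 / 25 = 18007.52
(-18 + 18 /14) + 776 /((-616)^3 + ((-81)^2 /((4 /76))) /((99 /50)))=-150374356277 /8996754571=-16.71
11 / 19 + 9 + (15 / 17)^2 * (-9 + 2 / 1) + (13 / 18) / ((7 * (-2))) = 5642213 / 1383732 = 4.08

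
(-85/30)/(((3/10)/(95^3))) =-72876875/9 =-8097430.56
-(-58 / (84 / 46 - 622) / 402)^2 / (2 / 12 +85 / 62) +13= 5093694675207929 / 391822668384576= 13.00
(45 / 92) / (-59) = -45 / 5428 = -0.01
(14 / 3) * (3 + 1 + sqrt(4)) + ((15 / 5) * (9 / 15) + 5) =174 / 5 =34.80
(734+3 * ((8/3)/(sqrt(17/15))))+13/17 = 8 * sqrt(255)/17+12491/17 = 742.28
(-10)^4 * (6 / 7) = 8571.43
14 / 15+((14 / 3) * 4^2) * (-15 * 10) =-167986 / 15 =-11199.07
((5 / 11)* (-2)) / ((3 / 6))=-20 / 11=-1.82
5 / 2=2.50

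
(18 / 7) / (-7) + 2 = 80 / 49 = 1.63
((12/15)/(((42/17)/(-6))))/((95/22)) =-1496/3325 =-0.45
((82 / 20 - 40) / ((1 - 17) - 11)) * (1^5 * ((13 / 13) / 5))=359 / 1350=0.27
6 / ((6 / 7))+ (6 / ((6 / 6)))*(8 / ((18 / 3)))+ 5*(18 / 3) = 45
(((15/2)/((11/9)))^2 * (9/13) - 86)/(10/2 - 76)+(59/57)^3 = 161583244219/82731639276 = 1.95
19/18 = 1.06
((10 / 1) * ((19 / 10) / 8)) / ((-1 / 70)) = -665 / 4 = -166.25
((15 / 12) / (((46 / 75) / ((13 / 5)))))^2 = 28.08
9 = 9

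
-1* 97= -97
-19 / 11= -1.73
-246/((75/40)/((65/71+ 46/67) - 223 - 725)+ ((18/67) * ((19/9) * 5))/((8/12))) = -39574512656/683987561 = -57.86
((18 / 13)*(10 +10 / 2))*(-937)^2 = 237051630 / 13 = 18234740.77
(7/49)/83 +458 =458.00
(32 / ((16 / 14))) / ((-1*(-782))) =0.04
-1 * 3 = -3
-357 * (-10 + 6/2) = 2499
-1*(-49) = 49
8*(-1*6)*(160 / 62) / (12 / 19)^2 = -28880 / 93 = -310.54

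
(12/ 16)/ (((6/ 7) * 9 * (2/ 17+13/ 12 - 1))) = 119/ 246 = 0.48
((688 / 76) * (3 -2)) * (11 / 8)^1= 473 / 38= 12.45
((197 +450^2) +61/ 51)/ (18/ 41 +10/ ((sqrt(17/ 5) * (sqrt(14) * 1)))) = -8900680488/ 190847 +43443797620 * sqrt(1190)/ 9733197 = 107335.64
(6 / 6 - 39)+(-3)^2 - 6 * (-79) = 445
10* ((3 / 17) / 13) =0.14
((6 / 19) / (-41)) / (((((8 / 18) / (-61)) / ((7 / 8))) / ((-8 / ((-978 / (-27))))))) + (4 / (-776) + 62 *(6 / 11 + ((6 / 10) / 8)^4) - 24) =1666688274116549 / 173420107520000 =9.61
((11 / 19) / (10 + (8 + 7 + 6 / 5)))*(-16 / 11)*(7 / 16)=-35 / 2489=-0.01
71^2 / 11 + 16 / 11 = 5057 / 11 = 459.73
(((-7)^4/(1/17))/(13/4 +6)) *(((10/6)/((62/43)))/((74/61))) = 535314955/127317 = 4204.58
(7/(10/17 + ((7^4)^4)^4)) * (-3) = -119/6911976096603068967451918554523506984281820000077017609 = -0.00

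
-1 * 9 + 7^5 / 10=1671.70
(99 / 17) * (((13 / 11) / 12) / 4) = 39 / 272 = 0.14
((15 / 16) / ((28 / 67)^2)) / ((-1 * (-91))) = 67335 / 1141504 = 0.06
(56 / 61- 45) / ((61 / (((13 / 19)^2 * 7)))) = -3181087 / 1343281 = -2.37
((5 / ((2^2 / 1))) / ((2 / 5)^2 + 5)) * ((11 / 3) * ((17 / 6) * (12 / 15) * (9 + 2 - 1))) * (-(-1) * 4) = 93500 / 1161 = 80.53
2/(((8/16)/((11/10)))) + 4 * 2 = 62/5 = 12.40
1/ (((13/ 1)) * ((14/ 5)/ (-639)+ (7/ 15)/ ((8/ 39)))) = 25560/ 754481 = 0.03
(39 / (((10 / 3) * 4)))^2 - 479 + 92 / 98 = -36809239 / 78400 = -469.51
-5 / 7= -0.71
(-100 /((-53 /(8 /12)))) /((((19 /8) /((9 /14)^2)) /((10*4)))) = 432000 /49343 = 8.76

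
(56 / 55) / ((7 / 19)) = 152 / 55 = 2.76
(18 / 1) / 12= 3 / 2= 1.50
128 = 128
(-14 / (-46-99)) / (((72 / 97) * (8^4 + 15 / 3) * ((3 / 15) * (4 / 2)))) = 679 / 8562888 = 0.00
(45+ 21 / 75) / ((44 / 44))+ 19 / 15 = 3491 / 75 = 46.55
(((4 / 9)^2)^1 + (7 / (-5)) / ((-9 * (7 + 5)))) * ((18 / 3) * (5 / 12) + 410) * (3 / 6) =18755 / 432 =43.41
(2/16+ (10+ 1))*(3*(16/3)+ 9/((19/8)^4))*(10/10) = 23607250/130321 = 181.15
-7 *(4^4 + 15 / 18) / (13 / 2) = -10787 / 39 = -276.59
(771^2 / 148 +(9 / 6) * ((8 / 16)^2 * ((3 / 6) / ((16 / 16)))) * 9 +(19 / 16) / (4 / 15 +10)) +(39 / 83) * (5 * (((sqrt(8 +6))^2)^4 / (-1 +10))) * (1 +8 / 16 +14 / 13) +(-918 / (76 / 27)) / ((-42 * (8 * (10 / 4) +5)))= 321984748706389 / 10782895200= 29860.70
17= 17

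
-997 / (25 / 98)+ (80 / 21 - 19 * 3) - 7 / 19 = -39518944 / 9975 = -3961.80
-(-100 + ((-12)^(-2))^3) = 298598399 / 2985984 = 100.00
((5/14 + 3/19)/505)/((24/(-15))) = -137/214928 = -0.00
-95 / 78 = -1.22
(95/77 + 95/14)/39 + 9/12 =883/924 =0.96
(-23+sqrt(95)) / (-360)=0.04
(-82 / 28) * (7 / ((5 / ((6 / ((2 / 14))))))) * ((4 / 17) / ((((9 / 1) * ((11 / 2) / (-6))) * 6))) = 2296 / 2805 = 0.82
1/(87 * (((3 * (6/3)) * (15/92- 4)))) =-46/92133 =-0.00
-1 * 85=-85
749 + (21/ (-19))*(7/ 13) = 184856/ 247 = 748.40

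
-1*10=-10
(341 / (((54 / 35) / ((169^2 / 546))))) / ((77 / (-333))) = -12599795 / 252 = -49999.19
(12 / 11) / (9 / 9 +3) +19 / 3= 218 / 33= 6.61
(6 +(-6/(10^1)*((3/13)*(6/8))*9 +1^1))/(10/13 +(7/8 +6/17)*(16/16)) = 53618/17655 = 3.04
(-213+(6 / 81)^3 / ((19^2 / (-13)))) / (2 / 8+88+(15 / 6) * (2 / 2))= -2.35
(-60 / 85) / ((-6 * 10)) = 1 / 85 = 0.01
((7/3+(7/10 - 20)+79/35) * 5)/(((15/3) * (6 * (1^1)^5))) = -3089/1260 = -2.45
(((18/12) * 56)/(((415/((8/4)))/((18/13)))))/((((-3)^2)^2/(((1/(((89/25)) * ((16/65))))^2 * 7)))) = 1990625/31557264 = 0.06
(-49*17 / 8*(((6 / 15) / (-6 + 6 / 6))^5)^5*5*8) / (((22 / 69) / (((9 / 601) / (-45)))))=-964304044032 / 587174753263752791099250316619873046875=-0.00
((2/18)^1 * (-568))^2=322624/81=3983.01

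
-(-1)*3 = 3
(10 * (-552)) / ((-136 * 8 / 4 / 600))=207000 / 17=12176.47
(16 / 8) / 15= 2 / 15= 0.13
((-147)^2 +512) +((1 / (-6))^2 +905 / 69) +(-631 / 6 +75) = 18302093 / 828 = 22103.98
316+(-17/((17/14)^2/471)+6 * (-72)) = -5546.35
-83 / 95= -0.87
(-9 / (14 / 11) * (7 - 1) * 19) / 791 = -5643 / 5537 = -1.02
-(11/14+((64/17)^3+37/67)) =-252056887/4608394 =-54.70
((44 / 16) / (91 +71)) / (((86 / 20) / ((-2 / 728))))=-55 / 5071248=-0.00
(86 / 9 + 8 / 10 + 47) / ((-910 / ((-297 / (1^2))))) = 85173 / 4550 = 18.72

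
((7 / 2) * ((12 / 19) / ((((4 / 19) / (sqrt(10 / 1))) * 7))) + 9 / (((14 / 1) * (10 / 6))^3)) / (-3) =-sqrt(10) / 2 - 81 / 343000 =-1.58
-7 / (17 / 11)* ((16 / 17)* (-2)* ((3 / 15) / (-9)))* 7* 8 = -137984 / 13005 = -10.61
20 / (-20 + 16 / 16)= -20 / 19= -1.05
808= 808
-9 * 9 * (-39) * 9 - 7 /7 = 28430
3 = 3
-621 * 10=-6210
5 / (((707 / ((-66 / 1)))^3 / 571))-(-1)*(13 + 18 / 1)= 10134389453 / 353393243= 28.68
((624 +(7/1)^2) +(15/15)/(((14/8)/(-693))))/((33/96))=8864/11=805.82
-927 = -927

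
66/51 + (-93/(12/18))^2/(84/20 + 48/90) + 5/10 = 19858117/4828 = 4113.11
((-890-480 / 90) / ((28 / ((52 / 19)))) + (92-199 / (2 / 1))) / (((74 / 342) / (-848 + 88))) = 86435940 / 259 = 333729.50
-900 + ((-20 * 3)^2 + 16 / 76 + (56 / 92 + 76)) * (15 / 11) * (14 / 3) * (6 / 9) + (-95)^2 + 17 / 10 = 103679679 / 4370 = 23725.33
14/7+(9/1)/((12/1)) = 11/4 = 2.75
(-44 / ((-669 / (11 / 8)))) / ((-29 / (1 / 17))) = -121 / 659634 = -0.00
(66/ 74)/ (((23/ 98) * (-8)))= -1617/ 3404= -0.48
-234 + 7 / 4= -929 / 4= -232.25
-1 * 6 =-6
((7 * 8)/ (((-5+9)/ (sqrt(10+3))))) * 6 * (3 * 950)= 239400 * sqrt(13)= 863168.98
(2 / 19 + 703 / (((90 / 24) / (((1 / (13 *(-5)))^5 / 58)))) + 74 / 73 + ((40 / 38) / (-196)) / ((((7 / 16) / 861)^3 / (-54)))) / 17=75825965154110018515194022 / 583146270768140625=130029066.39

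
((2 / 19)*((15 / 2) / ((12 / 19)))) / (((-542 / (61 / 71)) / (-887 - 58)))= 288225 / 153928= 1.87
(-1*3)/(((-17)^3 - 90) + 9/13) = 39/65030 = 0.00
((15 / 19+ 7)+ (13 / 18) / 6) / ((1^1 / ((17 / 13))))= 275927 / 26676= 10.34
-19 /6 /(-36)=19 /216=0.09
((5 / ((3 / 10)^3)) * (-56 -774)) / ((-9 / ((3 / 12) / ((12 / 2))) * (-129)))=-518750 / 94041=-5.52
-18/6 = -3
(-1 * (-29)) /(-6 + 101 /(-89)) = -2581 /635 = -4.06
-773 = -773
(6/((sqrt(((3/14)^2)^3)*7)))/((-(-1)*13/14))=10976/117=93.81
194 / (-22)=-97 / 11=-8.82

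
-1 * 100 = -100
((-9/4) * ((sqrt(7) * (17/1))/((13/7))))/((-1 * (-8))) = -1071 * sqrt(7)/416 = -6.81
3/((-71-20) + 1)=-1/30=-0.03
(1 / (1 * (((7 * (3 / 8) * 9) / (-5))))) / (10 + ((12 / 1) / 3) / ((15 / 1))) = -100 / 4851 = -0.02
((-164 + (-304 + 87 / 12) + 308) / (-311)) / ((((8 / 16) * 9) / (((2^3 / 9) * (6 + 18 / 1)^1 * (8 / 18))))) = 78208 / 75573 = 1.03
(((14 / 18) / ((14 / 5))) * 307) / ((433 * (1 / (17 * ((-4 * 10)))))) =-521900 / 3897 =-133.92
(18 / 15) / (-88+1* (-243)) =-6 / 1655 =-0.00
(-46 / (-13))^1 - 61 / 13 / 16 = 675 / 208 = 3.25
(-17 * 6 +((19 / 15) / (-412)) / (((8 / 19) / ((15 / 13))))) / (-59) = 1.73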